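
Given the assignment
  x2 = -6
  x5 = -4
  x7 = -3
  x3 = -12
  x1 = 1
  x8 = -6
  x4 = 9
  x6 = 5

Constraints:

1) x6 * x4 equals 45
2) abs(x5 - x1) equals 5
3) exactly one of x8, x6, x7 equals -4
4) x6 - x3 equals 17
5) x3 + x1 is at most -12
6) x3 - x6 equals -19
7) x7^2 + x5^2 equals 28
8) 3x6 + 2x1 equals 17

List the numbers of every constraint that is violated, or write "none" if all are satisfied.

1) x6 * x4 = 5 * 9 = 45  ✔
2) abs(-4 - 1) = 5  ✔
3) x8=-6, x6=5, x7=-3; 0 of them equal -4, not exactly one  ✘
4) x6 - x3 = 5 - (-12) = 17  ✔
5) x3 + x1 = -12 + 1 = -11; -11 > -12, bound -12 not met  ✘
6) x3 - x6 = -12 - 5 = -17, not -19  ✘
7) x7^2 + x5^2 = (-3)^2 + (-4)^2 = 9 + 16 = 25, not 28  ✘
8) 3x6 + 2x1 = 3(5) + 2(1) = 17  ✔

The assignment fails constraints 3, 5, 6, 7.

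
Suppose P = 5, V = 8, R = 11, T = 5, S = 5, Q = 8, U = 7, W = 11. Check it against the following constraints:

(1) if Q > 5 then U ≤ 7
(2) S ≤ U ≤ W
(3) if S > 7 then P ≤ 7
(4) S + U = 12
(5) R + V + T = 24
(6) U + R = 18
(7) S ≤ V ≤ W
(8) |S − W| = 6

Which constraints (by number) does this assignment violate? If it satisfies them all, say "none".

None — every constraint holds.

(1) Q = 8 > 5, so we need U ≤ 7; U = 7 ≤ 7 — holds.
(2) values 5 ≤ 7 ≤ 11 — holds.
(3) S = 5, not > 7; antecedent false, conditional vacuously true — holds.
(4) S + U = 5 + 7 = 12 — holds.
(5) R + V + T = 11 + 8 + 5 = 24 — holds.
(6) U + R = 7 + 11 = 18 — holds.
(7) values 5 ≤ 8 ≤ 11 — holds.
(8) |5 − 11| = 6 — holds.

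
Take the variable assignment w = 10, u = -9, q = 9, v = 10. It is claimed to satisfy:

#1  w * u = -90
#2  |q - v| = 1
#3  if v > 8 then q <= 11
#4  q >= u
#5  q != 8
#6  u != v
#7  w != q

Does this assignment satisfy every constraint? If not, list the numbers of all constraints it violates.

None — every constraint holds.

#1 w * u = 10 * (-9) = -90 — holds.
#2 |9 - 10| = 1 — holds.
#3 v = 10 > 8, so we need q ≤ 11; q = 9 ≤ 11 — holds.
#4 q = 9, u = -9; 9 ≥ -9 — holds.
#5 q = 9, and 9 ≠ 8 — holds.
#6 u = -9, v = 10; distinct — holds.
#7 w = 10, q = 9; distinct — holds.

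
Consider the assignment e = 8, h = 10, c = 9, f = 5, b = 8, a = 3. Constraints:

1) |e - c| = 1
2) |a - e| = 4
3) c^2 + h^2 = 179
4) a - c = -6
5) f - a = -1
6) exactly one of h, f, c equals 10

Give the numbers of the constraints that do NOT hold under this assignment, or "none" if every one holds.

Constraints 2, 3, 5 do not hold.

1) |8 - 9| = 1  holds
2) |3 - 8| = 5, not 4  fails
3) c^2 + h^2 = 9^2 + 10^2 = 81 + 100 = 181, not 179  fails
4) a - c = 3 - 9 = -6  holds
5) f - a = 5 - 3 = 2, not -1  fails
6) h=10, f=5, c=9; 1 of them equals 10  holds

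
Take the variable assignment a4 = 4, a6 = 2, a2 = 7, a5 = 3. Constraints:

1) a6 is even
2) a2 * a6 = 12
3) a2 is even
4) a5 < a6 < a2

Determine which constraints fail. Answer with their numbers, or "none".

1) a6 = 2 is even — OK.
2) a2 * a6 = 7 * 2 = 14, not 12 — violated.
3) a2 = 7 is odd — violated.
4) values 3, 2, 7; a5 = 3 is not < a6 = 2 — violated.

No — constraints 2, 3, and 4 are not satisfied.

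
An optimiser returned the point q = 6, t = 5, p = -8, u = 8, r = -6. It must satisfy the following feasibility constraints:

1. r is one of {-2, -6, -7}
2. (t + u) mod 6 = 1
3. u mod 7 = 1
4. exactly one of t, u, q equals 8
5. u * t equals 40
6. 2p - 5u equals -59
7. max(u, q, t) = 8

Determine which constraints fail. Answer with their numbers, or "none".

The assignment fails constraint 6.

1. r = -6 is in {-2, -6, -7}  OK
2. t + u = 13; 13 mod 6 = 1  OK
3. 8 mod 7 = 1  OK
4. t=5, u=8, q=6; 1 of them equals 8  OK
5. u * t = 8 * 5 = 40  OK
6. 2p - 5u = 2(-8) - 5(8) = -56, not -59  FAIL
7. max(8, 6, 5) = 8  OK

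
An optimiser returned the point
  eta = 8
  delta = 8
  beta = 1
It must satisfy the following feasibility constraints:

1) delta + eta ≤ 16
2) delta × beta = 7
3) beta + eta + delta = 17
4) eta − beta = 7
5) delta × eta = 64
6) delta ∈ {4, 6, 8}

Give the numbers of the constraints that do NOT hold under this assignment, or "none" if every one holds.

1) delta + eta = 8 + 8 = 16; 16 ≤ 16  OK
2) delta × beta = 8 × 1 = 8, not 7  FAIL
3) beta + eta + delta = 1 + 8 + 8 = 17  OK
4) eta − beta = 8 − 1 = 7  OK
5) delta × eta = 8 × 8 = 64  OK
6) delta = 8 is in {4, 6, 8}  OK

Violated: 2.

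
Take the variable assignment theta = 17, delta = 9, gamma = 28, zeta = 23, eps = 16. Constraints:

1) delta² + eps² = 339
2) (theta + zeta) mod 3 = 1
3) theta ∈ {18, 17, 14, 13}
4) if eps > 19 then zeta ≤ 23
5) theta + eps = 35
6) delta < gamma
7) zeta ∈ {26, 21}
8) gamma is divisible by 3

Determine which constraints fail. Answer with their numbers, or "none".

1) delta² + eps² = 9² + 16² = 81 + 256 = 337, not 339  false
2) theta + zeta = 40; 40 mod 3 = 1  true
3) theta = 17 is in {18, 17, 14, 13}  true
4) eps = 16, not > 19; antecedent false, conditional vacuously true  true
5) theta + eps = 17 + 16 = 33, not 35  false
6) delta = 9, gamma = 28; 9 < 28  true
7) zeta = 23 is not in {26, 21}  false
8) 28 = 3×9 + 1, so 3 does not divide 28  false

Constraints 1, 5, 7, 8 are violated.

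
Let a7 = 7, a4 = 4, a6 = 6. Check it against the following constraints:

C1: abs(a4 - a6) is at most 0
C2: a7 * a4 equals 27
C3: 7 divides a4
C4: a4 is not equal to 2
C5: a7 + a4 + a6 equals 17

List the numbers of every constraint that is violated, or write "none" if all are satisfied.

C1: abs(4 - 6) = 2; 2 > 0, exceeds bound 0 — does not hold.
C2: a7 * a4 = 7 * 4 = 28, not 27 — does not hold.
C3: 4 = 7*0 + 4, so 7 does not divide 4 — does not hold.
C4: a4 = 4, and 4 ≠ 2 — holds.
C5: a7 + a4 + a6 = 7 + 4 + 6 = 17 — holds.

No — constraints 1, 2, and 3 are not satisfied.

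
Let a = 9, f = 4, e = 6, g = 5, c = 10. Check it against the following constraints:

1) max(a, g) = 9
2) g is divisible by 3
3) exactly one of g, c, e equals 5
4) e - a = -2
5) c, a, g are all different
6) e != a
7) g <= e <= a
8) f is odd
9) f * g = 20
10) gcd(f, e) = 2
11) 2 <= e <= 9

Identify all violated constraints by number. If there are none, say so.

Constraints 2, 4, and 8 do not hold.

1) max(9, 5) = 9  ✔
2) 5 = 3*1 + 2, so 3 does not divide 5  ✘
3) g=5, c=10, e=6; 1 of them equals 5  ✔
4) e - a = 6 - 9 = -3, not -2  ✘
5) values 10, 9, 5 are pairwise distinct  ✔
6) e = 6, a = 9; distinct  ✔
7) values 5 <= 6 <= 9  ✔
8) f = 4 is even  ✘
9) f * g = 4 * 5 = 20  ✔
10) gcd(4, 6) = 2  ✔
11) e = 6 lies in [2, 9]  ✔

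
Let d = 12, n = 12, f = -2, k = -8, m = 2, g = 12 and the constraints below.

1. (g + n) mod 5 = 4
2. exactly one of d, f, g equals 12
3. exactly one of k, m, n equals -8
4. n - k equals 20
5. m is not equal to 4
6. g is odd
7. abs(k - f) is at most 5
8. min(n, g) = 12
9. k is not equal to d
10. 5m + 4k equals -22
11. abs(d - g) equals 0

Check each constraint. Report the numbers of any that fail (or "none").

The assignment fails constraints 2, 6, and 7.

1. g + n = 24; 24 mod 5 = 4 — holds.
2. d=12, f=-2, g=12; 2 of them equal 12, not exactly one — fails.
3. k=-8, m=2, n=12; 1 of them equals -8 — holds.
4. n - k = 12 - (-8) = 20 — holds.
5. m = 2, and 2 ≠ 4 — holds.
6. g = 12 is even — fails.
7. abs(-8 - (-2)) = 6; 6 > 5, exceeds bound 5 — fails.
8. min(12, 12) = 12 — holds.
9. k = -8, d = 12; distinct — holds.
10. 5m + 4k = 5(2) + 4(-8) = -22 — holds.
11. abs(12 - 12) = 0 — holds.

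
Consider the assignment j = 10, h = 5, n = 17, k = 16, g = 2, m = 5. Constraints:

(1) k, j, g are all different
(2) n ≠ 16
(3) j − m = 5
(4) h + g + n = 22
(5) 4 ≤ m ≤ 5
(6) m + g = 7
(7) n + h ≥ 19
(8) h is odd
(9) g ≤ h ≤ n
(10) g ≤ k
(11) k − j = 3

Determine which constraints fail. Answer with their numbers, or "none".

Constraints 4, 11 are violated.

(1) values 16, 10, 2 are pairwise distinct — holds.
(2) n = 17, and 17 ≠ 16 — holds.
(3) j − m = 10 − 5 = 5 — holds.
(4) h + g + n = 5 + 2 + 17 = 24, not 22 — fails.
(5) m = 5 lies in [4, 5] — holds.
(6) m + g = 5 + 2 = 7 — holds.
(7) n + h = 17 + 5 = 22; 22 ≥ 19 — holds.
(8) h = 5 is odd — holds.
(9) values 2 ≤ 5 ≤ 17 — holds.
(10) g = 2, k = 16; 2 ≤ 16 — holds.
(11) k − j = 16 − 10 = 6, not 3 — fails.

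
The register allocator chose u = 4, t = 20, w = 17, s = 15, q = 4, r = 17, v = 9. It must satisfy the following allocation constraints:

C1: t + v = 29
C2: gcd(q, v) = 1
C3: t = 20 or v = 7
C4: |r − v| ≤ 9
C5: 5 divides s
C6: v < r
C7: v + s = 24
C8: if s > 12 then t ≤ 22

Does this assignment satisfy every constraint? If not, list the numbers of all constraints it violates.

C1: t + v = 20 + 9 = 29  holds
C2: gcd(4, 9) = 1  holds
C3: t = 20 = 20 (first disjunct)  holds
C4: |17 − 9| = 8; 8 ≤ 9  holds
C5: 15 / 5 = 3, so 5 divides 15  holds
C6: v = 9, r = 17; 9 < 17  holds
C7: v + s = 9 + 15 = 24  holds
C8: s = 15 > 12, so we need t ≤ 22; t = 20 ≤ 22  holds

The assignment satisfies every constraint.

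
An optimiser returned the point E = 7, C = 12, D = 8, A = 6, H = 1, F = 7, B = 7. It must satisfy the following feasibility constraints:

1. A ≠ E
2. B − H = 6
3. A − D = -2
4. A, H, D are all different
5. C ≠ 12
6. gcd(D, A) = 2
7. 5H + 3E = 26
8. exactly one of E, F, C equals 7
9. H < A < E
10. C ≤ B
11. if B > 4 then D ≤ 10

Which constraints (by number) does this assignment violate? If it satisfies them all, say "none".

1. A = 6, E = 7; distinct — holds.
2. B − H = 7 − 1 = 6 — holds.
3. A − D = 6 − 8 = -2 — holds.
4. values 6, 1, 8 are pairwise distinct — holds.
5. C = 12, but 12 is required to differ — does not hold.
6. gcd(8, 6) = 2 — holds.
7. 5H + 3E = 5(1) + 3(7) = 26 — holds.
8. E=7, F=7, C=12; 2 of them equal 7, not exactly one — does not hold.
9. values 1 < 6 < 7 — holds.
10. C = 12, B = 7; 12 > 7 (want ≤) — does not hold.
11. B = 7 > 4, so we need D ≤ 10; D = 8 ≤ 10 — holds.

No — constraints 5, 8, and 10 are not satisfied.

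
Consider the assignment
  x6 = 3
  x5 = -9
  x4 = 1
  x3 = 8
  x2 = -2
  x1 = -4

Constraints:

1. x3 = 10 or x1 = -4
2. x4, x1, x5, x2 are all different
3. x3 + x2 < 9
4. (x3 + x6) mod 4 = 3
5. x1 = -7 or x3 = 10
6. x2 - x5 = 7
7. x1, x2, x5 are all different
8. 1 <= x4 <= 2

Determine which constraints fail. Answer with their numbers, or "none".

The assignment fails constraint 5.

1. x3 = 8 ≠ 10, but x1 = -4 = -4 (second disjunct)  true
2. values 1, -4, -9, -2 are pairwise distinct  true
3. x3 + x2 = 8 + (-2) = 6; 6 < 9  true
4. x3 + x6 = 11; 11 mod 4 = 3  true
5. x1 = -4 ≠ -7 and x3 = 8 ≠ 10; both disjuncts false  false
6. x2 - x5 = -2 - (-9) = 7  true
7. values -4, -2, -9 are pairwise distinct  true
8. x4 = 1 lies in [1, 2]  true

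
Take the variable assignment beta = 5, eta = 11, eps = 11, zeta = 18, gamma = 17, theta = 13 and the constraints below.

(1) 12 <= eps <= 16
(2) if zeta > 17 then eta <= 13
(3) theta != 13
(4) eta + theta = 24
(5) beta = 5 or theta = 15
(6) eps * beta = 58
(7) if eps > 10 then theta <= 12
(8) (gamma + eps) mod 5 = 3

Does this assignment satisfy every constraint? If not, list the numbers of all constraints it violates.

(1) eps = 11 is outside [12, 16]  ✗
(2) zeta = 18 > 17, so we need eta ≤ 13; eta = 11 ≤ 13  ✓
(3) theta = 13, but 13 is required to differ  ✗
(4) eta + theta = 11 + 13 = 24  ✓
(5) beta = 5 = 5 (first disjunct)  ✓
(6) eps * beta = 11 * 5 = 55, not 58  ✗
(7) eps = 11 > 10, so we need theta ≤ 12; but theta = 13 > 12  ✗
(8) gamma + eps = 28; 28 mod 5 = 3  ✓

Constraints 1, 3, 6, and 7 are violated.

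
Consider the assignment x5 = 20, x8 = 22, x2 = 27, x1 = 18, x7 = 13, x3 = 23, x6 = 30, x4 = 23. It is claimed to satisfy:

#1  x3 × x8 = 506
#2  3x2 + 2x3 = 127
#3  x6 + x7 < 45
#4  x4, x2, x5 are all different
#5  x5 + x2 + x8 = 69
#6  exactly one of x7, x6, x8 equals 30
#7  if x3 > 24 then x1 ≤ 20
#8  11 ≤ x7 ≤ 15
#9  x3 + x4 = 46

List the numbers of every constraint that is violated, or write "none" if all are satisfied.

#1 x3 × x8 = 23 × 22 = 506  ✓
#2 3x2 + 2x3 = 3(27) + 2(23) = 127  ✓
#3 x6 + x7 = 30 + 13 = 43; 43 < 45  ✓
#4 values 23, 27, 20 are pairwise distinct  ✓
#5 x5 + x2 + x8 = 20 + 27 + 22 = 69  ✓
#6 x7=13, x6=30, x8=22; 1 of them equals 30  ✓
#7 x3 = 23, not > 24; antecedent false, conditional vacuously true  ✓
#8 x7 = 13 lies in [11, 15]  ✓
#9 x3 + x4 = 23 + 23 = 46  ✓

None — every constraint holds.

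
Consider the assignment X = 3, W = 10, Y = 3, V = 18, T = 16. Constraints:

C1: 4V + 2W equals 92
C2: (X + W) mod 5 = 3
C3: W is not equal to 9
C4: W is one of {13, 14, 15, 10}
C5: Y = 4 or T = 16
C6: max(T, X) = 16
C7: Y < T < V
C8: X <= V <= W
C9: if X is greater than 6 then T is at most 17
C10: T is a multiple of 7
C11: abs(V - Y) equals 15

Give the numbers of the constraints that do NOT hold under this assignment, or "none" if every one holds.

C1: 4V + 2W = 4(18) + 2(10) = 92  OK
C2: X + W = 13; 13 mod 5 = 3  OK
C3: W = 10, and 10 ≠ 9  OK
C4: W = 10 is in {13, 14, 15, 10}  OK
C5: Y = 3 ≠ 4, but T = 16 = 16 (second disjunct)  OK
C6: max(16, 3) = 16  OK
C7: values 3 < 16 < 18  OK
C8: values 3, 18, 10; V = 18 is not <= W = 10  FAIL
C9: X = 3, not > 6; antecedent false, conditional vacuously true  OK
C10: 16 = 7*2 + 2, so 7 does not divide 16  FAIL
C11: abs(18 - 3) = 15  OK

Constraints 8 and 10 are violated.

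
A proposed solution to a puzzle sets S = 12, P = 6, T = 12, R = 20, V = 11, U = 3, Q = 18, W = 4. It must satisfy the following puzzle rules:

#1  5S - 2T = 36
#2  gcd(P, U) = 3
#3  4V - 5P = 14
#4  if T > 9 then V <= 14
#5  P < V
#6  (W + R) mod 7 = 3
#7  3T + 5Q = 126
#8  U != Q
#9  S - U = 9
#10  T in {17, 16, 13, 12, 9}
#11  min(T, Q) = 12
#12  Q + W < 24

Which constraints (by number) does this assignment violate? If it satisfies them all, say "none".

#1 5S - 2T = 5(12) - 2(12) = 36  ✓
#2 gcd(6, 3) = 3  ✓
#3 4V - 5P = 4(11) - 5(6) = 14  ✓
#4 T = 12 > 9, so we need V ≤ 14; V = 11 ≤ 14  ✓
#5 P = 6, V = 11; 6 < 11  ✓
#6 W + R = 24; 24 mod 7 = 3  ✓
#7 3T + 5Q = 3(12) + 5(18) = 126  ✓
#8 U = 3, Q = 18; distinct  ✓
#9 S - U = 12 - 3 = 9  ✓
#10 T = 12 is in {17, 16, 13, 12, 9}  ✓
#11 min(12, 18) = 12  ✓
#12 Q + W = 18 + 4 = 22; 22 < 24  ✓

No violations.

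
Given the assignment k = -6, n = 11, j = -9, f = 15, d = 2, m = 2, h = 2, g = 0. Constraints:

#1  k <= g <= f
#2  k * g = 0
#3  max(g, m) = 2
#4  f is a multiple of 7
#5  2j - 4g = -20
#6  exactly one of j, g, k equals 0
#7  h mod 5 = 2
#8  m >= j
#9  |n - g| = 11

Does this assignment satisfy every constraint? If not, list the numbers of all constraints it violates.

Constraints 4 and 5 do not hold.

#1 values -6 <= 0 <= 15 — satisfied.
#2 k * g = -6 * 0 = 0 — satisfied.
#3 max(0, 2) = 2 — satisfied.
#4 15 = 7*2 + 1, so 7 does not divide 15 — violated.
#5 2j - 4g = 2(-9) - 4(0) = -18, not -20 — violated.
#6 j=-9, g=0, k=-6; 1 of them equals 0 — satisfied.
#7 2 mod 5 = 2 — satisfied.
#8 m = 2, j = -9; 2 ≥ -9 — satisfied.
#9 |11 - 0| = 11 — satisfied.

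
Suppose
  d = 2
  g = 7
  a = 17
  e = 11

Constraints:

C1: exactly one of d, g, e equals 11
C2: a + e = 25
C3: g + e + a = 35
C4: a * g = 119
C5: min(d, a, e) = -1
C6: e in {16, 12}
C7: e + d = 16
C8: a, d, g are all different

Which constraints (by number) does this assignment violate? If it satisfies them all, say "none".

Constraints 2, 5, 6, and 7 do not hold.

C1: d=2, g=7, e=11; 1 of them equals 11  holds
C2: a + e = 17 + 11 = 28, not 25  fails
C3: g + e + a = 7 + 11 + 17 = 35  holds
C4: a * g = 17 * 7 = 119  holds
C5: min(2, 17, 11) = 2, not -1  fails
C6: e = 11 is not in {16, 12}  fails
C7: e + d = 11 + 2 = 13, not 16  fails
C8: values 17, 2, 7 are pairwise distinct  holds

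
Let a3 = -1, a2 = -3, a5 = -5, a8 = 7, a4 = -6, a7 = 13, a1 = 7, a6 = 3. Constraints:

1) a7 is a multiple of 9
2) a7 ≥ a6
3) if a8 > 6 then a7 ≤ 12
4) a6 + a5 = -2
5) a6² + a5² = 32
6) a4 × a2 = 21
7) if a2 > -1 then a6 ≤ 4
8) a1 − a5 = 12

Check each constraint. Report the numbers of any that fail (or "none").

1) 13 = 9×1 + 4, so 9 does not divide 13  FAIL
2) a7 = 13, a6 = 3; 13 ≥ 3  OK
3) a8 = 7 > 6, so we need a7 ≤ 12; but a7 = 13 > 12  FAIL
4) a6 + a5 = 3 + (-5) = -2  OK
5) a6² + a5² = 3² + (-5)² = 9 + 25 = 34, not 32  FAIL
6) a4 × a2 = -6 × (-3) = 18, not 21  FAIL
7) a2 = -3, not > -1; antecedent false, conditional vacuously true  OK
8) a1 − a5 = 7 − (-5) = 12  OK

Constraints 1, 3, 5, and 6 do not hold.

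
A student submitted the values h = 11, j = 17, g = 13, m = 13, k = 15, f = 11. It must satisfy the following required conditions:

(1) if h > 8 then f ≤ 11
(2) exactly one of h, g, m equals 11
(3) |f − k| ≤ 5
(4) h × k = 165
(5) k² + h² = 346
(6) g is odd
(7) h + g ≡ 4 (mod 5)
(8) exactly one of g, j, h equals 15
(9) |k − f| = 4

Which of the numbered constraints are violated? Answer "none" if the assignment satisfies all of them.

The assignment fails constraint 8.

(1) h = 11 > 8, so we need f ≤ 11; f = 11 ≤ 11 — satisfied.
(2) h=11, g=13, m=13; 1 of them equals 11 — satisfied.
(3) |11 − 15| = 4; 4 ≤ 5 — satisfied.
(4) h × k = 11 × 15 = 165 — satisfied.
(5) k² + h² = 15² + 11² = 225 + 121 = 346 — satisfied.
(6) g = 13 is odd — satisfied.
(7) h + g = 24; 24 mod 5 = 4 — satisfied.
(8) g=13, j=17, h=11; 0 of them equal 15, not exactly one — violated.
(9) |15 − 11| = 4 — satisfied.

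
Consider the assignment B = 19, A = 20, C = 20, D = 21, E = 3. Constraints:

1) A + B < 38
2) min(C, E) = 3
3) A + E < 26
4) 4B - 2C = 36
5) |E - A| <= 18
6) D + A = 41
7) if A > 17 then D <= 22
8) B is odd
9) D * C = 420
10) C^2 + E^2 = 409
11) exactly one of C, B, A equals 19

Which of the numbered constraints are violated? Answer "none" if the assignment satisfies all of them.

1) A + B = 20 + 19 = 39; 39 ≥ 38, bound 38 not met — fails.
2) min(20, 3) = 3 — holds.
3) A + E = 20 + 3 = 23; 23 < 26 — holds.
4) 4B - 2C = 4(19) - 2(20) = 36 — holds.
5) |3 - 20| = 17; 17 ≤ 18 — holds.
6) D + A = 21 + 20 = 41 — holds.
7) A = 20 > 17, so we need D ≤ 22; D = 21 ≤ 22 — holds.
8) B = 19 is odd — holds.
9) D * C = 21 * 20 = 420 — holds.
10) C^2 + E^2 = 20^2 + 3^2 = 400 + 9 = 409 — holds.
11) C=20, B=19, A=20; 1 of them equals 19 — holds.

Constraint 1 does not hold.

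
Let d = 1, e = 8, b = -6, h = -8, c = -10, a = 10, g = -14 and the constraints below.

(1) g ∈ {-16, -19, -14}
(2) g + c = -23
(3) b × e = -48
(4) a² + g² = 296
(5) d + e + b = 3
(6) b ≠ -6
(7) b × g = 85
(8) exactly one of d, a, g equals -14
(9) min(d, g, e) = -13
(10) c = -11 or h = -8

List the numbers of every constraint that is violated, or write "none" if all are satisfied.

(1) g = -14 is in {-16, -19, -14}  ✓
(2) g + c = -14 + (-10) = -24, not -23  ✗
(3) b × e = -6 × 8 = -48  ✓
(4) a² + g² = 10² + (-14)² = 100 + 196 = 296  ✓
(5) d + e + b = 1 + 8 + (-6) = 3  ✓
(6) b = -6, but -6 is required to differ  ✗
(7) b × g = -6 × (-14) = 84, not 85  ✗
(8) d=1, a=10, g=-14; 1 of them equals -14  ✓
(9) min(1, -14, 8) = -14, not -13  ✗
(10) c = -10 ≠ -11, but h = -8 = -8 (second disjunct)  ✓

No — constraints 2, 6, 7, and 9 are not satisfied.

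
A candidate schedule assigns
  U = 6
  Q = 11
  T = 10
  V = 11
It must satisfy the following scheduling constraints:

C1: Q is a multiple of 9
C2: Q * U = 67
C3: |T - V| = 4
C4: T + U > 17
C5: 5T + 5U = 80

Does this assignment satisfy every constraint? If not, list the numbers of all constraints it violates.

The assignment fails constraints 1, 2, 3, 4.

C1: 11 = 9*1 + 2, so 9 does not divide 11  ✘
C2: Q * U = 11 * 6 = 66, not 67  ✘
C3: |10 - 11| = 1, not 4  ✘
C4: T + U = 10 + 6 = 16; 16 ≤ 17, bound 17 not met  ✘
C5: 5T + 5U = 5(10) + 5(6) = 80  ✔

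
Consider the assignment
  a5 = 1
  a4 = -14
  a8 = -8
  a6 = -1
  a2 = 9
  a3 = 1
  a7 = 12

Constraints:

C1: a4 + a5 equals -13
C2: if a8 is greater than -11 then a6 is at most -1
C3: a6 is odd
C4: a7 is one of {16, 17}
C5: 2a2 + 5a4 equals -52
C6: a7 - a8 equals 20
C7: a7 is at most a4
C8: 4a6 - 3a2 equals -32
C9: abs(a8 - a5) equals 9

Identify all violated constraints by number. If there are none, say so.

Constraints 4, 7, and 8 are violated.

C1: a4 + a5 = -14 + 1 = -13 — satisfied.
C2: a8 = -8 > -11, so we need a6 ≤ -1; a6 = -1 ≤ -1 — satisfied.
C3: a6 = -1 is odd — satisfied.
C4: a7 = 12 is not in {16, 17} — violated.
C5: 2a2 + 5a4 = 2(9) + 5(-14) = -52 — satisfied.
C6: a7 - a8 = 12 - (-8) = 20 — satisfied.
C7: a7 = 12, a4 = -14; 12 > -14 (want ≤) — violated.
C8: 4a6 - 3a2 = 4(-1) - 3(9) = -31, not -32 — violated.
C9: abs(-8 - 1) = 9 — satisfied.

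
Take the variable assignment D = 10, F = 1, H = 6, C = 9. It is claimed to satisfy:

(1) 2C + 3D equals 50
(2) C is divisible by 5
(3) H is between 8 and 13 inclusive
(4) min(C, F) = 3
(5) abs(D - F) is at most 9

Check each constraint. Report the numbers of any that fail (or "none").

Constraints 1, 2, 3, 4 are violated.

(1) 2C + 3D = 2(9) + 3(10) = 48, not 50  ✗
(2) 9 = 5*1 + 4, so 5 does not divide 9  ✗
(3) H = 6 is outside [8, 13]  ✗
(4) min(9, 1) = 1, not 3  ✗
(5) abs(10 - 1) = 9; 9 ≤ 9  ✓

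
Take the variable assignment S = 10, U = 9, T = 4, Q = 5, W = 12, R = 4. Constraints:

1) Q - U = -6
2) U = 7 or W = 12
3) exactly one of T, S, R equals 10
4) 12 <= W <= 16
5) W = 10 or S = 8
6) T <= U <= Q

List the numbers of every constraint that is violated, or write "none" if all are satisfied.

1) Q - U = 5 - 9 = -4, not -6 — violated.
2) U = 9 ≠ 7, but W = 12 = 12 (second disjunct) — OK.
3) T=4, S=10, R=4; 1 of them equals 10 — OK.
4) W = 12 lies in [12, 16] — OK.
5) W = 12 ≠ 10 and S = 10 ≠ 8; both disjuncts false — violated.
6) values 4, 9, 5; U = 9 is not <= Q = 5 — violated.

The assignment fails constraints 1, 5, 6.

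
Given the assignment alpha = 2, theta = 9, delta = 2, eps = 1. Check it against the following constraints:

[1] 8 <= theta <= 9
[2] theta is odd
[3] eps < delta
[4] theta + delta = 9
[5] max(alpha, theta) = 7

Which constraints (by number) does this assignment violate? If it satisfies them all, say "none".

[1] theta = 9 lies in [8, 9]  ✔
[2] theta = 9 is odd  ✔
[3] eps = 1, delta = 2; 1 < 2  ✔
[4] theta + delta = 9 + 2 = 11, not 9  ✘
[5] max(2, 9) = 9, not 7  ✘

Violated: 4 and 5.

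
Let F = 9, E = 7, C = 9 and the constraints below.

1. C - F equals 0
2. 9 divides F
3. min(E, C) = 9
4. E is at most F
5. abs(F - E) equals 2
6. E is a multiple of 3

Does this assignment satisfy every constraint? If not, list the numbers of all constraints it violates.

1. C - F = 9 - 9 = 0  OK
2. 9 / 9 = 1, so 9 divides 9  OK
3. min(7, 9) = 7, not 9  FAIL
4. E = 7, F = 9; 7 ≤ 9  OK
5. abs(9 - 7) = 2  OK
6. 7 = 3*2 + 1, so 3 does not divide 7  FAIL

Constraints 3, 6 are violated.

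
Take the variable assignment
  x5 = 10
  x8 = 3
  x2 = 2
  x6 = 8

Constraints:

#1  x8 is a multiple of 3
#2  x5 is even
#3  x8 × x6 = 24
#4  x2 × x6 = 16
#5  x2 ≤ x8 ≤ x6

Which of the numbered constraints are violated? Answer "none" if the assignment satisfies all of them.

Yes — all constraints hold.

#1 3 / 3 = 1, so 3 divides 3  holds
#2 x5 = 10 is even  holds
#3 x8 × x6 = 3 × 8 = 24  holds
#4 x2 × x6 = 2 × 8 = 16  holds
#5 values 2 ≤ 3 ≤ 8  holds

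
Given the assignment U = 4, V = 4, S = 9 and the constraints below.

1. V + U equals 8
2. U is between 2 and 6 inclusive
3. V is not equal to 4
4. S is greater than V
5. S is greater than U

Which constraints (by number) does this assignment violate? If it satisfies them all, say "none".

Constraint 3 does not hold.

1. V + U = 4 + 4 = 8 — holds.
2. U = 4 lies in [2, 6] — holds.
3. V = 4, but 4 is required to differ — does not hold.
4. S = 9, V = 4; 9 > 4 — holds.
5. S = 9, U = 4; 9 > 4 — holds.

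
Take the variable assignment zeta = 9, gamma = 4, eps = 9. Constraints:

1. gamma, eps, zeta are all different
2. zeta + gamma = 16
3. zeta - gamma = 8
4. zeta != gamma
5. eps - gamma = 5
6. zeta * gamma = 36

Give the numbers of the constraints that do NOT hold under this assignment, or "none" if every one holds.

1. eps = zeta = 9, not all different — fails.
2. zeta + gamma = 9 + 4 = 13, not 16 — fails.
3. zeta - gamma = 9 - 4 = 5, not 8 — fails.
4. zeta = 9, gamma = 4; distinct — holds.
5. eps - gamma = 9 - 4 = 5 — holds.
6. zeta * gamma = 9 * 4 = 36 — holds.

Constraints 1, 2, 3 are violated.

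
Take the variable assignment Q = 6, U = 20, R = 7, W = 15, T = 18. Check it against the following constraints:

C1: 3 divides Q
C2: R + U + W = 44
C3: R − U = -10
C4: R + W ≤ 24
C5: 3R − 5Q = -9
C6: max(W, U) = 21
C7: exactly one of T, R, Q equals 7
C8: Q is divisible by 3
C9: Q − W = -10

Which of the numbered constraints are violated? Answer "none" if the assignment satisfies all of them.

C1: 6 / 3 = 2, so 3 divides 6  true
C2: R + U + W = 7 + 20 + 15 = 42, not 44  false
C3: R − U = 7 − 20 = -13, not -10  false
C4: R + W = 7 + 15 = 22; 22 ≤ 24  true
C5: 3R − 5Q = 3(7) − 5(6) = -9  true
C6: max(15, 20) = 20, not 21  false
C7: T=18, R=7, Q=6; 1 of them equals 7  true
C8: 6 / 3 = 2, so 3 divides 6  true
C9: Q − W = 6 − 15 = -9, not -10  false

Violated: 2, 3, 6, 9.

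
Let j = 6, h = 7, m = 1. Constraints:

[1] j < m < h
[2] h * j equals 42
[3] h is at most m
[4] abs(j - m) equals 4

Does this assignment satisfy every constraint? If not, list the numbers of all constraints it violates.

Violated: 1, 3, and 4.

[1] values 6, 1, 7; j = 6 is not < m = 1  false
[2] h * j = 7 * 6 = 42  true
[3] h = 7, m = 1; 7 > 1 (want ≤)  false
[4] abs(6 - 1) = 5, not 4  false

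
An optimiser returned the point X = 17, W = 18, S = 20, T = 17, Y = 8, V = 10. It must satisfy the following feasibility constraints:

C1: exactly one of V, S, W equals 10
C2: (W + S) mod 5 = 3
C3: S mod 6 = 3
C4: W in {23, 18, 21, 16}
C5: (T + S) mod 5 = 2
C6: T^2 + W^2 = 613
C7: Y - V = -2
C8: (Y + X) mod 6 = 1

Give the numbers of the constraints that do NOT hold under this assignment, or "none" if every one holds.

C1: V=10, S=20, W=18; 1 of them equals 10 — satisfied.
C2: W + S = 38; 38 mod 5 = 3 — satisfied.
C3: 20 mod 6 = 2, not 3 — violated.
C4: W = 18 is in {23, 18, 21, 16} — satisfied.
C5: T + S = 37; 37 mod 5 = 2 — satisfied.
C6: T^2 + W^2 = 17^2 + 18^2 = 289 + 324 = 613 — satisfied.
C7: Y - V = 8 - 10 = -2 — satisfied.
C8: Y + X = 25; 25 mod 6 = 1 — satisfied.

Constraint 3 is violated.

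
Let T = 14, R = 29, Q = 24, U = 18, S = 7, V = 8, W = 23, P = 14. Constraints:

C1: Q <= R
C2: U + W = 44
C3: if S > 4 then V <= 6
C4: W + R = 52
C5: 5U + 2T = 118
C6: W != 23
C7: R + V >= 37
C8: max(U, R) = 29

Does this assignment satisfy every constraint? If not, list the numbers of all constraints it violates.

C1: Q = 24, R = 29; 24 ≤ 29 — holds.
C2: U + W = 18 + 23 = 41, not 44 — fails.
C3: S = 7 > 4, so we need V ≤ 6; but V = 8 > 6 — fails.
C4: W + R = 23 + 29 = 52 — holds.
C5: 5U + 2T = 5(18) + 2(14) = 118 — holds.
C6: W = 23, but 23 is required to differ — fails.
C7: R + V = 29 + 8 = 37; 37 ≥ 37 — holds.
C8: max(18, 29) = 29 — holds.

Constraints 2, 3, and 6 do not hold.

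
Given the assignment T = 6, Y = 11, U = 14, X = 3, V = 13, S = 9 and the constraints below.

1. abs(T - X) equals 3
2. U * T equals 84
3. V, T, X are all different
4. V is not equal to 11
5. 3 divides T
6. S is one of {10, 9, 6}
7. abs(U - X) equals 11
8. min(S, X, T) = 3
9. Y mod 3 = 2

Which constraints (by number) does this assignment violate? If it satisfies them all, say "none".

None — every constraint holds.

1. abs(6 - 3) = 3 — holds.
2. U * T = 14 * 6 = 84 — holds.
3. values 13, 6, 3 are pairwise distinct — holds.
4. V = 13, and 13 ≠ 11 — holds.
5. 6 / 3 = 2, so 3 divides 6 — holds.
6. S = 9 is in {10, 9, 6} — holds.
7. abs(14 - 3) = 11 — holds.
8. min(9, 3, 6) = 3 — holds.
9. 11 mod 3 = 2 — holds.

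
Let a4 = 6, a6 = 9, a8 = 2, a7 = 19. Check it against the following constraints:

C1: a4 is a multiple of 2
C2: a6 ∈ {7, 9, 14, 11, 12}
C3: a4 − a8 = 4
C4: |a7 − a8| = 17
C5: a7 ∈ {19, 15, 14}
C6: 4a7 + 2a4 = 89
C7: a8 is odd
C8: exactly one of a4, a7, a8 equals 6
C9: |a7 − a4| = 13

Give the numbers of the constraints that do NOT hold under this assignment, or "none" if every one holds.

No — constraints 6 and 7 are not satisfied.

C1: 6 / 2 = 3, so 2 divides 6 — OK.
C2: a6 = 9 is in {7, 9, 14, 11, 12} — OK.
C3: a4 − a8 = 6 − 2 = 4 — OK.
C4: |19 − 2| = 17 — OK.
C5: a7 = 19 is in {19, 15, 14} — OK.
C6: 4a7 + 2a4 = 4(19) + 2(6) = 88, not 89 — violated.
C7: a8 = 2 is even — violated.
C8: a4=6, a7=19, a8=2; 1 of them equals 6 — OK.
C9: |19 − 6| = 13 — OK.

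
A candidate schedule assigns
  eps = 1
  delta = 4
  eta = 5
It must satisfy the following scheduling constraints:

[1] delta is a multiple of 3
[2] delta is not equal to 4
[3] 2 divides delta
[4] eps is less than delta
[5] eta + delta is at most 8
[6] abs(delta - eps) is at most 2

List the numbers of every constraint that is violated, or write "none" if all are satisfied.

[1] 4 = 3*1 + 1, so 3 does not divide 4  ✘
[2] delta = 4, but 4 is required to differ  ✘
[3] 4 / 2 = 2, so 2 divides 4  ✔
[4] eps = 1, delta = 4; 1 < 4  ✔
[5] eta + delta = 5 + 4 = 9; 9 > 8, bound 8 not met  ✘
[6] abs(4 - 1) = 3; 3 > 2, exceeds bound 2  ✘

Constraints 1, 2, 5, 6 are violated.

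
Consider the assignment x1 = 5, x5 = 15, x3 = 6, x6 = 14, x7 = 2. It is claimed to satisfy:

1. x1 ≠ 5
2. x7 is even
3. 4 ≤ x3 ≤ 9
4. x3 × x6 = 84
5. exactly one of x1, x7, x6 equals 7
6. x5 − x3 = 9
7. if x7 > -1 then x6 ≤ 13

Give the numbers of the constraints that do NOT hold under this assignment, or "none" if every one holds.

Violated: 1, 5, 7.

1. x1 = 5, but 5 is required to differ — violated.
2. x7 = 2 is even — OK.
3. x3 = 6 lies in [4, 9] — OK.
4. x3 × x6 = 6 × 14 = 84 — OK.
5. x1=5, x7=2, x6=14; 0 of them equal 7, not exactly one — violated.
6. x5 − x3 = 15 − 6 = 9 — OK.
7. x7 = 2 > -1, so we need x6 ≤ 13; but x6 = 14 > 13 — violated.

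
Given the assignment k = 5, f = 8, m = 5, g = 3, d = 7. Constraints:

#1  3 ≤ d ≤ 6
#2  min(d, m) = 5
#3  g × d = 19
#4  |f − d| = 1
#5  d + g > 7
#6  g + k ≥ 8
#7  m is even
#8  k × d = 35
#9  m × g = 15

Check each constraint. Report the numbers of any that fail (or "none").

#1 d = 7 is outside [3, 6] — violated.
#2 min(7, 5) = 5 — OK.
#3 g × d = 3 × 7 = 21, not 19 — violated.
#4 |8 − 7| = 1 — OK.
#5 d + g = 7 + 3 = 10; 10 > 7 — OK.
#6 g + k = 3 + 5 = 8; 8 ≥ 8 — OK.
#7 m = 5 is odd — violated.
#8 k × d = 5 × 7 = 35 — OK.
#9 m × g = 5 × 3 = 15 — OK.

The assignment fails constraints 1, 3, and 7.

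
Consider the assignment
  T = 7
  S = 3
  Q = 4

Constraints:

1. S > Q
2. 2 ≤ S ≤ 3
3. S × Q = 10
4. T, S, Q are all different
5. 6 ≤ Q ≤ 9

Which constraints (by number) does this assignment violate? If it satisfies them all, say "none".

Constraints 1, 3, 5 do not hold.

1. S = 3, Q = 4; 3 ≤ 4 (want >) — violated.
2. S = 3 lies in [2, 3] — OK.
3. S × Q = 3 × 4 = 12, not 10 — violated.
4. values 7, 3, 4 are pairwise distinct — OK.
5. Q = 4 is outside [6, 9] — violated.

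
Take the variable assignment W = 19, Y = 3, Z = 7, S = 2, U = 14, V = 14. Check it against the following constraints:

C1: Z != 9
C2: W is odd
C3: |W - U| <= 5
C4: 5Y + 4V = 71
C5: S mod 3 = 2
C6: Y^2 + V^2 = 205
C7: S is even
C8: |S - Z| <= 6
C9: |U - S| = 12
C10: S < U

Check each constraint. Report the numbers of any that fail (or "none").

C1: Z = 7, and 7 ≠ 9  holds
C2: W = 19 is odd  holds
C3: |19 - 14| = 5; 5 ≤ 5  holds
C4: 5Y + 4V = 5(3) + 4(14) = 71  holds
C5: 2 mod 3 = 2  holds
C6: Y^2 + V^2 = 3^2 + 14^2 = 9 + 196 = 205  holds
C7: S = 2 is even  holds
C8: |2 - 7| = 5; 5 ≤ 6  holds
C9: |14 - 2| = 12  holds
C10: S = 2, U = 14; 2 < 14  holds

The assignment satisfies every constraint.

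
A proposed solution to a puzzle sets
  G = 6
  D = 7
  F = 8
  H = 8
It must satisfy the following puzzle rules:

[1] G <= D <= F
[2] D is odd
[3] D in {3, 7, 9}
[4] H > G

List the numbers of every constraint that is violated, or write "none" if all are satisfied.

[1] values 6 <= 7 <= 8 — satisfied.
[2] D = 7 is odd — satisfied.
[3] D = 7 is in {3, 7, 9} — satisfied.
[4] H = 8, G = 6; 8 > 6 — satisfied.

The assignment satisfies every constraint.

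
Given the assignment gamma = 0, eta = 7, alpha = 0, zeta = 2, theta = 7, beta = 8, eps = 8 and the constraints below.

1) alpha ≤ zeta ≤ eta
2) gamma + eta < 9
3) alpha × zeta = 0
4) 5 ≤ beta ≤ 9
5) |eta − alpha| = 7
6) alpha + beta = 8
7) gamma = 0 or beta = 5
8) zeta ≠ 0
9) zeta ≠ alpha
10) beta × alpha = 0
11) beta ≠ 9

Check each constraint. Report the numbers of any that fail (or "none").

1) values 0 ≤ 2 ≤ 7  yes
2) gamma + eta = 0 + 7 = 7; 7 < 9  yes
3) alpha × zeta = 0 × 2 = 0  yes
4) beta = 8 lies in [5, 9]  yes
5) |7 − 0| = 7  yes
6) alpha + beta = 0 + 8 = 8  yes
7) gamma = 0 = 0 (first disjunct)  yes
8) zeta = 2, and 2 ≠ 0  yes
9) zeta = 2, alpha = 0; distinct  yes
10) beta × alpha = 8 × 0 = 0  yes
11) beta = 8, and 8 ≠ 9  yes

Yes — all constraints hold.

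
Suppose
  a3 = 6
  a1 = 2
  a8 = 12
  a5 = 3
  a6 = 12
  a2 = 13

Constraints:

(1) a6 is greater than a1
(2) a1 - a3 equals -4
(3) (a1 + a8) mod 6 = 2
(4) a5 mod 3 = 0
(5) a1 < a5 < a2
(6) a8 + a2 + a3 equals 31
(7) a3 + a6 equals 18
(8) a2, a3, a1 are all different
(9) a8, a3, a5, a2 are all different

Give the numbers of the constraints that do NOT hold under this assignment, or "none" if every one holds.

None — every constraint holds.

(1) a6 = 12, a1 = 2; 12 > 2  OK
(2) a1 - a3 = 2 - 6 = -4  OK
(3) a1 + a8 = 14; 14 mod 6 = 2  OK
(4) 3 mod 3 = 0  OK
(5) values 2 < 3 < 13  OK
(6) a8 + a2 + a3 = 12 + 13 + 6 = 31  OK
(7) a3 + a6 = 6 + 12 = 18  OK
(8) values 13, 6, 2 are pairwise distinct  OK
(9) values 12, 6, 3, 13 are pairwise distinct  OK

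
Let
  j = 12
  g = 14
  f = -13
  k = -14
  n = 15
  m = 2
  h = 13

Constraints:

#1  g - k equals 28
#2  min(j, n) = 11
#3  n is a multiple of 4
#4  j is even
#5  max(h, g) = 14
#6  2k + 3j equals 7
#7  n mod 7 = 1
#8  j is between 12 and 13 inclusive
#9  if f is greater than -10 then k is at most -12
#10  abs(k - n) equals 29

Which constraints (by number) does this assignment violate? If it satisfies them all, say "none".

Violated: 2, 3, 6.

#1 g - k = 14 - (-14) = 28  ✓
#2 min(12, 15) = 12, not 11  ✗
#3 15 = 4*3 + 3, so 4 does not divide 15  ✗
#4 j = 12 is even  ✓
#5 max(13, 14) = 14  ✓
#6 2k + 3j = 2(-14) + 3(12) = 8, not 7  ✗
#7 15 mod 7 = 1  ✓
#8 j = 12 lies in [12, 13]  ✓
#9 f = -13, not > -10; antecedent false, conditional vacuously true  ✓
#10 abs(-14 - 15) = 29  ✓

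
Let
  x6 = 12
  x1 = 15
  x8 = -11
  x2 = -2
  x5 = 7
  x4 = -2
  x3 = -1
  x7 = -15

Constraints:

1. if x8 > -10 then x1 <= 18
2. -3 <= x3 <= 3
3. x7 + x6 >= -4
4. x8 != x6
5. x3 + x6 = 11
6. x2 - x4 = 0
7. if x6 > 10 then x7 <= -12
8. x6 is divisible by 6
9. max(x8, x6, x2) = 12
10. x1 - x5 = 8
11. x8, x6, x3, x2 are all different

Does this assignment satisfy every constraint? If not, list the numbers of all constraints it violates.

1. x8 = -11, not > -10; antecedent false, conditional vacuously true  yes
2. x3 = -1 lies in [-3, 3]  yes
3. x7 + x6 = -15 + 12 = -3; -3 ≥ -4  yes
4. x8 = -11, x6 = 12; distinct  yes
5. x3 + x6 = -1 + 12 = 11  yes
6. x2 - x4 = -2 - (-2) = 0  yes
7. x6 = 12 > 10, so we need x7 ≤ -12; x7 = -15 ≤ -12  yes
8. 12 / 6 = 2, so 6 divides 12  yes
9. max(-11, 12, -2) = 12  yes
10. x1 - x5 = 15 - 7 = 8  yes
11. values -11, 12, -1, -2 are pairwise distinct  yes

Yes — all constraints hold.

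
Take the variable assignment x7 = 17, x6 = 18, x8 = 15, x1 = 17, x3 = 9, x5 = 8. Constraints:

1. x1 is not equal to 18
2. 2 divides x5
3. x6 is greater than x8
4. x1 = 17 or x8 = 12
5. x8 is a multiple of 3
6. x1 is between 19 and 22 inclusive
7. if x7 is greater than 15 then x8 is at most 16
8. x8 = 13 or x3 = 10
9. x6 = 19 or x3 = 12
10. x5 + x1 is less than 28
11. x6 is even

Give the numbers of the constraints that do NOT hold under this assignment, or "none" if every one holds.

Violated: 6, 8, and 9.

1. x1 = 17, and 17 ≠ 18 — satisfied.
2. 8 / 2 = 4, so 2 divides 8 — satisfied.
3. x6 = 18, x8 = 15; 18 > 15 — satisfied.
4. x1 = 17 = 17 (first disjunct) — satisfied.
5. 15 / 3 = 5, so 3 divides 15 — satisfied.
6. x1 = 17 is outside [19, 22] — violated.
7. x7 = 17 > 15, so we need x8 ≤ 16; x8 = 15 ≤ 16 — satisfied.
8. x8 = 15 ≠ 13 and x3 = 9 ≠ 10; both disjuncts false — violated.
9. x6 = 18 ≠ 19 and x3 = 9 ≠ 12; both disjuncts false — violated.
10. x5 + x1 = 8 + 17 = 25; 25 < 28 — satisfied.
11. x6 = 18 is even — satisfied.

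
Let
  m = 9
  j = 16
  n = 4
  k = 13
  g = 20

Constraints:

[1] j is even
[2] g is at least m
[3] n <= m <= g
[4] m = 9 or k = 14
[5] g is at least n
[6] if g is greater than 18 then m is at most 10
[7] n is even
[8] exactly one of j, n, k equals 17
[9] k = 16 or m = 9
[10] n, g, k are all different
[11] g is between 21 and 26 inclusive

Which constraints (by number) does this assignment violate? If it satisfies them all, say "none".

[1] j = 16 is even — holds.
[2] g = 20, m = 9; 20 ≥ 9 — holds.
[3] values 4 <= 9 <= 20 — holds.
[4] m = 9 = 9 (first disjunct) — holds.
[5] g = 20, n = 4; 20 ≥ 4 — holds.
[6] g = 20 > 18, so we need m ≤ 10; m = 9 ≤ 10 — holds.
[7] n = 4 is even — holds.
[8] j=16, n=4, k=13; 0 of them equal 17, not exactly one — fails.
[9] k = 13 ≠ 16, but m = 9 = 9 (second disjunct) — holds.
[10] values 4, 20, 13 are pairwise distinct — holds.
[11] g = 20 is outside [21, 26] — fails.

Constraints 8, 11 do not hold.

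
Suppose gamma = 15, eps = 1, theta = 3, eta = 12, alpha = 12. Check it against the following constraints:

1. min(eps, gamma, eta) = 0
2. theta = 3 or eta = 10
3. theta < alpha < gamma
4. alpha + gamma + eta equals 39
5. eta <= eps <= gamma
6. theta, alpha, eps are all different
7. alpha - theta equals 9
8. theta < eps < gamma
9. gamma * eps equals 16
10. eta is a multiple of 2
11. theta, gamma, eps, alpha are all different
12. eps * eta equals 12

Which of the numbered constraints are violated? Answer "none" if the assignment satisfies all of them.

No — constraints 1, 5, 8, and 9 are not satisfied.

1. min(1, 15, 12) = 1, not 0  ✘
2. theta = 3 = 3 (first disjunct)  ✔
3. values 3 < 12 < 15  ✔
4. alpha + gamma + eta = 12 + 15 + 12 = 39  ✔
5. values 12, 1, 15; eta = 12 is not <= eps = 1  ✘
6. values 3, 12, 1 are pairwise distinct  ✔
7. alpha - theta = 12 - 3 = 9  ✔
8. values 3, 1, 15; theta = 3 is not < eps = 1  ✘
9. gamma * eps = 15 * 1 = 15, not 16  ✘
10. 12 / 2 = 6, so 2 divides 12  ✔
11. values 3, 15, 1, 12 are pairwise distinct  ✔
12. eps * eta = 1 * 12 = 12  ✔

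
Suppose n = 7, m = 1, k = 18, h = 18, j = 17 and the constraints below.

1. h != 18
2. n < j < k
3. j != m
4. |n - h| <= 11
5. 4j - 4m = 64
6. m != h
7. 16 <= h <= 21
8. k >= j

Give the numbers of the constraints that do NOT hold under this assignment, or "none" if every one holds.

The assignment fails constraint 1.

1. h = 18, but 18 is required to differ — violated.
2. values 7 < 17 < 18 — satisfied.
3. j = 17, m = 1; distinct — satisfied.
4. |7 - 18| = 11; 11 ≤ 11 — satisfied.
5. 4j - 4m = 4(17) - 4(1) = 64 — satisfied.
6. m = 1, h = 18; distinct — satisfied.
7. h = 18 lies in [16, 21] — satisfied.
8. k = 18, j = 17; 18 ≥ 17 — satisfied.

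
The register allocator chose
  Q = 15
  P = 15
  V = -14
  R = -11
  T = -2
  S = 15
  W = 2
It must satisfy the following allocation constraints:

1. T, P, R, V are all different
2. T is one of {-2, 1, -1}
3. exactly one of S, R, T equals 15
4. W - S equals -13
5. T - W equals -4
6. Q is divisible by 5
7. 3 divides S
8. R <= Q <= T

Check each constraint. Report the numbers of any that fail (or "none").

1. values -2, 15, -11, -14 are pairwise distinct  ✓
2. T = -2 is in {-2, 1, -1}  ✓
3. S=15, R=-11, T=-2; 1 of them equals 15  ✓
4. W - S = 2 - 15 = -13  ✓
5. T - W = -2 - 2 = -4  ✓
6. 15 / 5 = 3, so 5 divides 15  ✓
7. 15 / 3 = 5, so 3 divides 15  ✓
8. values -11, 15, -2; Q = 15 is not <= T = -2  ✗

Constraint 8 is violated.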